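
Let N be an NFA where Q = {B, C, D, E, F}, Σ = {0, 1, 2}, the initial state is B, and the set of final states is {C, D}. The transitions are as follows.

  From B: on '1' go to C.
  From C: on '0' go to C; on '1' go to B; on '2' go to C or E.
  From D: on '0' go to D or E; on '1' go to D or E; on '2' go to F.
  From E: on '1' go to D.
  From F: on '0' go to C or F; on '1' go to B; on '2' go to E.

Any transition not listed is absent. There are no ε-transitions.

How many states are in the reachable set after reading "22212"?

Start in {B}.
Read '2': {B} → ∅.
The set is empty and remains empty for the remaining 4 symbols.
That set has 0 states.

0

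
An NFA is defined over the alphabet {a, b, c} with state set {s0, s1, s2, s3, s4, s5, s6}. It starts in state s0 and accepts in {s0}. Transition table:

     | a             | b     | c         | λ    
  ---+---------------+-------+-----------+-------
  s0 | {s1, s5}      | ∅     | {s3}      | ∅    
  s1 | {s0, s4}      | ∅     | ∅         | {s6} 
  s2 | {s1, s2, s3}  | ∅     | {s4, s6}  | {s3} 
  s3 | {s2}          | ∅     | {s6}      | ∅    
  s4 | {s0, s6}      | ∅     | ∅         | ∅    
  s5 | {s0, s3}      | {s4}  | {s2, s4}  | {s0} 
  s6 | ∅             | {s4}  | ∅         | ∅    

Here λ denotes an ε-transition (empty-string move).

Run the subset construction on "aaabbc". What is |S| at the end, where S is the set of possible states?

0

Start in {s0}.
Read 'a': {s0} → {s0, s1, s5, s6}.
Read 'a': {s0, s1, s5, s6} → {s0, s1, s3, s4, s5, s6}.
Read 'a': {s0, s1, s3, s4, s5, s6} → {s0, s1, s2, s3, s4, s5, s6}.
Read 'b': {s0, s1, s2, s3, s4, s5, s6} → {s4}.
Read 'b': {s4} → ∅.
The set is empty and remains empty for the remaining 1 symbol.
That set has 0 states.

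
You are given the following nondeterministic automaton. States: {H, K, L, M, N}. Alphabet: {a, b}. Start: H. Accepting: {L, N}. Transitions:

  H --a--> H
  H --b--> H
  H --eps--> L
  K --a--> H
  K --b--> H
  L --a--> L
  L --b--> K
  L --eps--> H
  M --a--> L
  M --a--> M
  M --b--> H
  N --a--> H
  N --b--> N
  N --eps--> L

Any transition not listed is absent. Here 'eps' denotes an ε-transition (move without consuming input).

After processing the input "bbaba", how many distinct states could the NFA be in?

2

Start: ε-closure({H}) = {H, L}.
Read 'b': H→{H}, L→{K}; union {H, K}; ε-closure = {H, K, L}.
Read 'b': H→{H}, K→{H}, L→{K}; union {H, K}; ε-closure = {H, K, L}.
Read 'a': H→{H}, K→{H}, L→{L}; now {H, L}.
Read 'b': H→{H}, L→{K}; union {H, K}; ε-closure = {H, K, L}.
Read 'a': H→{H}, K→{H}, L→{L}; now {H, L}.
That set has 2 states.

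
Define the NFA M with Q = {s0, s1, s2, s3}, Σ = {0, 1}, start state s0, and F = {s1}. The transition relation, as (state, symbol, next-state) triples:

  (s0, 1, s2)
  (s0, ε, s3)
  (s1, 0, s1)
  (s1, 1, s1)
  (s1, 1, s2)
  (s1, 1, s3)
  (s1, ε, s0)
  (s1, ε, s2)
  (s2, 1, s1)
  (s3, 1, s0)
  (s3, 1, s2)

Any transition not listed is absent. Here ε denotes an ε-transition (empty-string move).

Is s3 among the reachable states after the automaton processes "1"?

Yes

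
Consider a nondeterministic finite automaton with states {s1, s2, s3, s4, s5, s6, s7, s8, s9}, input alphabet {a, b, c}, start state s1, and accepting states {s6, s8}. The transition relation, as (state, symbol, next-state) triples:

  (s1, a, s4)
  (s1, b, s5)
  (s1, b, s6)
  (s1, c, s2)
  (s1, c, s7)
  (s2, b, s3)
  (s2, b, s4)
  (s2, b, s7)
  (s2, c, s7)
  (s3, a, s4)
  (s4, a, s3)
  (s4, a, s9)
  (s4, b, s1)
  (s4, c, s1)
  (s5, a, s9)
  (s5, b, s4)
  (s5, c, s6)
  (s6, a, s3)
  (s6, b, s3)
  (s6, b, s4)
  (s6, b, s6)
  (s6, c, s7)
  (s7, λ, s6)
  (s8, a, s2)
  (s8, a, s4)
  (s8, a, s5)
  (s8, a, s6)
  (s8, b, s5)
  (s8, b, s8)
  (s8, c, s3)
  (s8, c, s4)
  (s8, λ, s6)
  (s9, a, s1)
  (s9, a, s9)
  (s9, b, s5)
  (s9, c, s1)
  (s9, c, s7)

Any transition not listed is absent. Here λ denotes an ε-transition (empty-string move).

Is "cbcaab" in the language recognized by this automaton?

Start in {s1}.
Read 'c': {s1} → {s2, s6, s7}.
Read 'b': {s2, s6, s7} → {s3, s4, s6, s7}.
Read 'c': {s3, s4, s6, s7} → {s1, s6, s7}.
Read 'a': {s1, s6, s7} → {s3, s4}.
Read 'a': {s3, s4} → {s3, s4, s9}.
Read 'b': {s3, s4, s9} → {s1, s5}.
The final set {s1, s5} contains no accepting state.

No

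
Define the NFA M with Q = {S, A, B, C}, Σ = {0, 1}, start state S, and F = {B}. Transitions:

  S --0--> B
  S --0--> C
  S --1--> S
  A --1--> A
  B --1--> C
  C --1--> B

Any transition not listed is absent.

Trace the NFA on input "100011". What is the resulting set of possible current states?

Start in {S}.
Read '1': {S} → {S}.
Read '0': {S} → {B, C}.
Read '0': {B, C} → ∅.
The set is empty and remains empty for the remaining 3 symbols.

∅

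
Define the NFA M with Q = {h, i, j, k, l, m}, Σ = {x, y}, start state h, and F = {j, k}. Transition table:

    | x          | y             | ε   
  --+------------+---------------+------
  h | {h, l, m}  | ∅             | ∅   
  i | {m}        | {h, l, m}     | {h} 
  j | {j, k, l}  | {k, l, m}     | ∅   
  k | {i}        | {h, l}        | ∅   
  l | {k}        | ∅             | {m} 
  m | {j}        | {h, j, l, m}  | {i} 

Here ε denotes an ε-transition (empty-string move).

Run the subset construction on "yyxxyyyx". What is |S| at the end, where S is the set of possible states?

Start in {h}.
Read 'y': h→∅; now ∅.
The set is empty and remains empty for the remaining 7 symbols.
That set has 0 states.

0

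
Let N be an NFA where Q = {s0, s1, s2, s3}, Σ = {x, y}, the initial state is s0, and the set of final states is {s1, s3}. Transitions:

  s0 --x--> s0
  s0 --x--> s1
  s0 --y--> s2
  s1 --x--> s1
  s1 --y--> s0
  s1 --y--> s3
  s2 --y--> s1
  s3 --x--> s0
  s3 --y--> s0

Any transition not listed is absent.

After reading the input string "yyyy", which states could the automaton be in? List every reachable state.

Start in {s0}.
Read 'y': {s0} → {s2}.
Read 'y': {s2} → {s1}.
Read 'y': {s1} → {s0, s3}.
Read 'y': {s0, s3} → {s0, s2}.

{s0, s2}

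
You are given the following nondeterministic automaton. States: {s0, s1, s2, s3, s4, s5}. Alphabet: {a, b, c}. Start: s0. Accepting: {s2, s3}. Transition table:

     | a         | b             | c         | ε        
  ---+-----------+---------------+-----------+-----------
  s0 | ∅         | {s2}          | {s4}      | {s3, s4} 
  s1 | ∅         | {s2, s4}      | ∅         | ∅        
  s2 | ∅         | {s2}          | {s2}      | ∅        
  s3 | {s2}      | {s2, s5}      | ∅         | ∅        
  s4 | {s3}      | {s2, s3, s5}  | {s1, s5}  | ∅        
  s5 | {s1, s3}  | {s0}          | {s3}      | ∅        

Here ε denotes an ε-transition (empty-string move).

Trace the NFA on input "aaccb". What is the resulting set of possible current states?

{s2}

Start: ε-closure({s0}) = {s0, s3, s4}.
Read 'a': s0→∅, s3→{s2}, s4→{s3}; now {s2, s3}.
Read 'a': s2→∅, s3→{s2}; now {s2}.
Read 'c': s2→{s2}; now {s2}.
Read 'c': s2→{s2}; now {s2}.
Read 'b': s2→{s2}; now {s2}.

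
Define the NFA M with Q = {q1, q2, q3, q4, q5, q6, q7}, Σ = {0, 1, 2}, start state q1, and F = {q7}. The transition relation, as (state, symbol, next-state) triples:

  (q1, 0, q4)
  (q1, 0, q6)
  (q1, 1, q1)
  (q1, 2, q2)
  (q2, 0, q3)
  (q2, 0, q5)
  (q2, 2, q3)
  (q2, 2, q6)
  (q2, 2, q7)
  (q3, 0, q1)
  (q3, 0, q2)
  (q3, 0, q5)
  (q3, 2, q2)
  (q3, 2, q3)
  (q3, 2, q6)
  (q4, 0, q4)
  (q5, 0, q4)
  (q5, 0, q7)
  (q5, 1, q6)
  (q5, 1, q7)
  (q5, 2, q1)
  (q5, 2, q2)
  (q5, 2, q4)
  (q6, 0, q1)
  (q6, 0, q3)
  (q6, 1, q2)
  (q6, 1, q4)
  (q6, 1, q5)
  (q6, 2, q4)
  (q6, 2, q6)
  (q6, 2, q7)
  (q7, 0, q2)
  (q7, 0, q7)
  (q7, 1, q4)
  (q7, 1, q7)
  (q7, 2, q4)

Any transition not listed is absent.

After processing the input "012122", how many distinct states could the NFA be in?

Start in {q1}.
Read '0': {q1} → {q4, q6}.
Read '1': {q4, q6} → {q2, q4, q5}.
Read '2': {q2, q4, q5} → {q1, q2, q3, q4, q6, q7}.
Read '1': {q1, q2, q3, q4, q6, q7} → {q1, q2, q4, q5, q7}.
Read '2': {q1, q2, q4, q5, q7} → {q1, q2, q3, q4, q6, q7}.
Read '2': {q1, q2, q3, q4, q6, q7} → {q2, q3, q4, q6, q7}.
That set has 5 states.

5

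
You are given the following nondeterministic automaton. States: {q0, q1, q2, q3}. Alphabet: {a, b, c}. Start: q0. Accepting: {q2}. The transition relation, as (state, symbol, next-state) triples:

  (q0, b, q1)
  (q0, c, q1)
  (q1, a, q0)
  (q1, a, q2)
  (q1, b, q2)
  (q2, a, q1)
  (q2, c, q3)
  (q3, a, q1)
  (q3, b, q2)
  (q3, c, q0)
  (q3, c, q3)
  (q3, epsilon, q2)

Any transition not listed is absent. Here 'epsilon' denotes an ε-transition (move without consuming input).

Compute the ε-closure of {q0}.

Begin with {q0}.
No ε-moves leave this set, so the closure equals the set itself.

{q0}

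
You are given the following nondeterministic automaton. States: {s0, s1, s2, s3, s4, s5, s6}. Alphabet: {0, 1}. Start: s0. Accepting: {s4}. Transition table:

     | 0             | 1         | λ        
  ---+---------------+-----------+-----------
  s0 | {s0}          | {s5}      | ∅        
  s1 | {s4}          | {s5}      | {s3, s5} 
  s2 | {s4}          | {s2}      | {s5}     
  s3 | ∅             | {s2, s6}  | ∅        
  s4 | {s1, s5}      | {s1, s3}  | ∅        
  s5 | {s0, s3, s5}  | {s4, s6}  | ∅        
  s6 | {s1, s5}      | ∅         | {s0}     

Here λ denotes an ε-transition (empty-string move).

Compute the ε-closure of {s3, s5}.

Begin with {s3, s5}.
No ε-moves leave this set, so the closure equals the set itself.

{s3, s5}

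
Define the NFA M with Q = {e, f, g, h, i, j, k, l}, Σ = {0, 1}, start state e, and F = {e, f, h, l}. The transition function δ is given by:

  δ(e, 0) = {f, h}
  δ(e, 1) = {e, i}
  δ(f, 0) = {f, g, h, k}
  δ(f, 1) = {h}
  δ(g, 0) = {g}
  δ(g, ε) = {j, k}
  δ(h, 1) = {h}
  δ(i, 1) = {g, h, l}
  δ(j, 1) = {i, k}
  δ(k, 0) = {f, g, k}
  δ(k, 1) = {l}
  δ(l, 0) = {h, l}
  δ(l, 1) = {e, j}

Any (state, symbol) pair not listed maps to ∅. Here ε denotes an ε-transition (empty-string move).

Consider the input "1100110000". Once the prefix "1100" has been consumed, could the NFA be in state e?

No

Start in {e}.
Read '1': e→{e, i}; now {e, i}.
Read '1': e→{e, i}, i→{g, h, l}; union {e, g, h, i, l}; ε-closure = {e, g, h, i, j, k, l}.
Read '0': e→{f, h}, g→{g}, h→∅, i→∅, j→∅, k→{f, g, k}, l→{h, l}; union {f, g, h, k, l}; ε-closure = {f, g, h, j, k, l}.
Read '0': f→{f, g, h, k}, g→{g}, h→∅, j→∅, k→{f, g, k}, l→{h, l}; union {f, g, h, k, l}; ε-closure = {f, g, h, j, k, l}.
State e is not in {f, g, h, j, k, l}.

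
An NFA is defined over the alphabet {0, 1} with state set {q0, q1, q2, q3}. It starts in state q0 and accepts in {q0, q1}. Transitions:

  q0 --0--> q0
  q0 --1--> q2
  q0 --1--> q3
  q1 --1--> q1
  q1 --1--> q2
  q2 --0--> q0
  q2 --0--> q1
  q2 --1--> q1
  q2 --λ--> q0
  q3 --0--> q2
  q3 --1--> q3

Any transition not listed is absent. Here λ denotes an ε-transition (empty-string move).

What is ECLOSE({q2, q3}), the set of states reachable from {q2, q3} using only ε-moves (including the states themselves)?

{q0, q2, q3}

Begin with {q2, q3}.
ε-move q2 → q0; add q0.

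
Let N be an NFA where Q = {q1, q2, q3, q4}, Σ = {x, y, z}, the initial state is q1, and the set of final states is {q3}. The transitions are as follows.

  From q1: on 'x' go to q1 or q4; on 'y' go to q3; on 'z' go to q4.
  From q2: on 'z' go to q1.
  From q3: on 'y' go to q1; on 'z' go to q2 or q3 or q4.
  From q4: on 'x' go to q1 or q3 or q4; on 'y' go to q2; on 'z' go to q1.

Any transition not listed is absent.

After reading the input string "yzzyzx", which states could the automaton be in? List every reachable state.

{q1, q3, q4}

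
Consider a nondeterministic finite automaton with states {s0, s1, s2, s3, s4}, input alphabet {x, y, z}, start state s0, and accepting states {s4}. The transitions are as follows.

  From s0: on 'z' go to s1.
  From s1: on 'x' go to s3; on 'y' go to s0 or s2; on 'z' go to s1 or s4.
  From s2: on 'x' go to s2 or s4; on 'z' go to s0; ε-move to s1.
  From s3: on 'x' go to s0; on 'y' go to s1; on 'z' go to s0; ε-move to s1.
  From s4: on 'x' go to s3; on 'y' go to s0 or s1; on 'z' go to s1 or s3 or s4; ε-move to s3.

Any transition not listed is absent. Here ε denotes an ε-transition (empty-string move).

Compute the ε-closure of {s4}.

{s1, s3, s4}

Begin with {s4}.
ε-move s4 → s3; add s3.
ε-move s3 → s1; add s1.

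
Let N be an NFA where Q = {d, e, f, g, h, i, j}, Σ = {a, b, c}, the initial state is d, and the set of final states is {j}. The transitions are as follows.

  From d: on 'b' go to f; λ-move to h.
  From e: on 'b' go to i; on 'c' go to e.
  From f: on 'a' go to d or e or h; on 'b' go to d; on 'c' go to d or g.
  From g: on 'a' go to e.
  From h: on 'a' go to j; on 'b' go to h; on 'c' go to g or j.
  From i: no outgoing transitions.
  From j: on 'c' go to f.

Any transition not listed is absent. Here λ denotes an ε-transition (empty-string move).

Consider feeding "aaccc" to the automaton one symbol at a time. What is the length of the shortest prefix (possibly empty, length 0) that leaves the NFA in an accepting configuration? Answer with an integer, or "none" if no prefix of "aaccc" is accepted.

Start: ε-closure({d}) = {d, h}.
Read 'a': d→∅, h→{j}; now {j}.
None of the earlier sets intersect F, but {j} does.

1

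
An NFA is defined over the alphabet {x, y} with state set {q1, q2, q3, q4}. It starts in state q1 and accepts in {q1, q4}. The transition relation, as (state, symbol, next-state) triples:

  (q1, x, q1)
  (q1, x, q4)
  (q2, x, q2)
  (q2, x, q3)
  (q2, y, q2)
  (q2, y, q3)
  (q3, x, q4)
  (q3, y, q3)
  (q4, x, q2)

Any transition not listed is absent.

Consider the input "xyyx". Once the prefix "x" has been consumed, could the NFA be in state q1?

Yes

Start in {q1}.
Read 'x': q1→{q1, q4}; now {q1, q4}.
State q1 is in {q1, q4}.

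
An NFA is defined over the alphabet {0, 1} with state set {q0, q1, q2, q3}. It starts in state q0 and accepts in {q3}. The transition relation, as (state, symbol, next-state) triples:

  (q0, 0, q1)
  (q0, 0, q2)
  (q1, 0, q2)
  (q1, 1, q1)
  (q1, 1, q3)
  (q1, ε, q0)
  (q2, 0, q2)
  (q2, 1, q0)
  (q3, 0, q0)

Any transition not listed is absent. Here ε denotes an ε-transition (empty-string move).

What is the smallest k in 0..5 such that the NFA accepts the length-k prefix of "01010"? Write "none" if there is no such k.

2

Start in {q0}.
Read '0': q0→{q1, q2}; union {q1, q2}; ε-closure = {q0, q1, q2}.
Read '1': q0→∅, q1→{q1, q3}, q2→{q0}; now {q0, q1, q3}.
None of the earlier sets intersect F, but {q0, q1, q3} does.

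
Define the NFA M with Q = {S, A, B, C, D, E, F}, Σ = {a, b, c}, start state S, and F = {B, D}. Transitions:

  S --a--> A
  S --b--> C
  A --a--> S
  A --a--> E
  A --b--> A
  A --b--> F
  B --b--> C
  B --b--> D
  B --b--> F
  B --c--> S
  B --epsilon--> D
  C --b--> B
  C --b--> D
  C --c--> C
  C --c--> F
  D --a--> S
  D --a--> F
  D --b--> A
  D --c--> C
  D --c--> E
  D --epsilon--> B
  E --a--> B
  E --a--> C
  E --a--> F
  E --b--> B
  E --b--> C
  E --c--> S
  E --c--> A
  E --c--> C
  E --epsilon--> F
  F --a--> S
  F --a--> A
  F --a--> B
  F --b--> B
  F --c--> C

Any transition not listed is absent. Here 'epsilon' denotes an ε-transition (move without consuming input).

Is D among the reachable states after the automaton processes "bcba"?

No

Start in {S}.
Read 'b': S→{C}; now {C}.
Read 'c': C→{C, F}; now {C, F}.
Read 'b': C→{B, D}, F→{B}; now {B, D}.
Read 'a': B→∅, D→{S, F}; now {S, F}.
State D is not in {S, F}.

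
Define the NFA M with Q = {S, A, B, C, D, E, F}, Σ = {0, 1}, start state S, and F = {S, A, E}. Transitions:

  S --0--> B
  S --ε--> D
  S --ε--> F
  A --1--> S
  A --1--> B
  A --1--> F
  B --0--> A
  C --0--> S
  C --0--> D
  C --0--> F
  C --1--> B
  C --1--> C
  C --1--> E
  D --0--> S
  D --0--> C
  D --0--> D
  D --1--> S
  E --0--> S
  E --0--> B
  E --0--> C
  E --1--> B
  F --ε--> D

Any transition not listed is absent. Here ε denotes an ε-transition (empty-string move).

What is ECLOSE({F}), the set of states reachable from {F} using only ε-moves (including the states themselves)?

{D, F}

Begin with {F}.
ε-move F → D; add D.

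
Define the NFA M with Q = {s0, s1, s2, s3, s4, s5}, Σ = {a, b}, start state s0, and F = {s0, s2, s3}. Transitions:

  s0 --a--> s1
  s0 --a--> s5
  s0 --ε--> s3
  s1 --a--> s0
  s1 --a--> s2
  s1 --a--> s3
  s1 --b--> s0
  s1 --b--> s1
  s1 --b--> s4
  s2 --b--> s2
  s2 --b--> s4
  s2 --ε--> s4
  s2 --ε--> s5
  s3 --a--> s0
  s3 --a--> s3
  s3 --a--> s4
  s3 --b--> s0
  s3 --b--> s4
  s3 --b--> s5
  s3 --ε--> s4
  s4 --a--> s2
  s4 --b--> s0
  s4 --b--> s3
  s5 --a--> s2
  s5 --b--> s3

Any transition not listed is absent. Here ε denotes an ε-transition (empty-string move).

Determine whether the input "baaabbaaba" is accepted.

Yes

Start: ε-closure({s0}) = {s0, s3, s4}.
Read 'b': s0→∅, s3→{s0, s4, s5}, s4→{s0, s3}; now {s0, s3, s4, s5}.
Read 'a': s0→{s1, s5}, s3→{s0, s3, s4}, s4→{s2}, s5→{s2}; now {s0, s1, s2, s3, s4, s5}.
Read 'a': s0→{s1, s5}, s1→{s0, s2, s3}, s2→∅, s3→{s0, s3, s4}, s4→{s2}, s5→{s2}; now {s0, s1, s2, s3, s4, s5}.
Read 'a': s0→{s1, s5}, s1→{s0, s2, s3}, s2→∅, s3→{s0, s3, s4}, s4→{s2}, s5→{s2}; now {s0, s1, s2, s3, s4, s5}.
Read 'b': s0→∅, s1→{s0, s1, s4}, s2→{s2, s4}, s3→{s0, s4, s5}, s4→{s0, s3}, s5→{s3}; now {s0, s1, s2, s3, s4, s5}.
Read 'b': s0→∅, s1→{s0, s1, s4}, s2→{s2, s4}, s3→{s0, s4, s5}, s4→{s0, s3}, s5→{s3}; now {s0, s1, s2, s3, s4, s5}.
Read 'a': s0→{s1, s5}, s1→{s0, s2, s3}, s2→∅, s3→{s0, s3, s4}, s4→{s2}, s5→{s2}; now {s0, s1, s2, s3, s4, s5}.
Read 'a': s0→{s1, s5}, s1→{s0, s2, s3}, s2→∅, s3→{s0, s3, s4}, s4→{s2}, s5→{s2}; now {s0, s1, s2, s3, s4, s5}.
Read 'b': s0→∅, s1→{s0, s1, s4}, s2→{s2, s4}, s3→{s0, s4, s5}, s4→{s0, s3}, s5→{s3}; now {s0, s1, s2, s3, s4, s5}.
Read 'a': s0→{s1, s5}, s1→{s0, s2, s3}, s2→∅, s3→{s0, s3, s4}, s4→{s2}, s5→{s2}; now {s0, s1, s2, s3, s4, s5}.
The final set {s0, s1, s2, s3, s4, s5} contains the accepting states s0, s2, s3.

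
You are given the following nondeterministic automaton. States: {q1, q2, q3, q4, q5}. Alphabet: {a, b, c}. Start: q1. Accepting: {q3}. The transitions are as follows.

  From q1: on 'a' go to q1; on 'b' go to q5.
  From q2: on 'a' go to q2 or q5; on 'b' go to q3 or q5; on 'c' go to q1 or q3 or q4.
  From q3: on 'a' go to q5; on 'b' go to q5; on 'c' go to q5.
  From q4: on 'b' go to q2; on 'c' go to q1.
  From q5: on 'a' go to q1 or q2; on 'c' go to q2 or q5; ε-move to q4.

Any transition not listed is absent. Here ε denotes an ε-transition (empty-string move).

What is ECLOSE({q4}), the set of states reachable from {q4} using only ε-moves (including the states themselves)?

{q4}

Begin with {q4}.
No ε-moves leave this set, so the closure equals the set itself.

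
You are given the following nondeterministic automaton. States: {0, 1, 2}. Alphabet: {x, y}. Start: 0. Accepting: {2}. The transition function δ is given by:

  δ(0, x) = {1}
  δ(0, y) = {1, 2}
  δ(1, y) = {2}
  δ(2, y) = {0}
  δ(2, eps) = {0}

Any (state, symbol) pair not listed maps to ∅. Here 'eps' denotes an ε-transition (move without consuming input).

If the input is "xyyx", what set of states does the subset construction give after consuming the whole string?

Start in {0}.
Read 'x': 0→{1}; now {1}.
Read 'y': 1→{2}; union {2}; ε-closure = {0, 2}.
Read 'y': 0→{1, 2}, 2→{0}; now {0, 1, 2}.
Read 'x': 0→{1}, 1→∅, 2→∅; now {1}.

{1}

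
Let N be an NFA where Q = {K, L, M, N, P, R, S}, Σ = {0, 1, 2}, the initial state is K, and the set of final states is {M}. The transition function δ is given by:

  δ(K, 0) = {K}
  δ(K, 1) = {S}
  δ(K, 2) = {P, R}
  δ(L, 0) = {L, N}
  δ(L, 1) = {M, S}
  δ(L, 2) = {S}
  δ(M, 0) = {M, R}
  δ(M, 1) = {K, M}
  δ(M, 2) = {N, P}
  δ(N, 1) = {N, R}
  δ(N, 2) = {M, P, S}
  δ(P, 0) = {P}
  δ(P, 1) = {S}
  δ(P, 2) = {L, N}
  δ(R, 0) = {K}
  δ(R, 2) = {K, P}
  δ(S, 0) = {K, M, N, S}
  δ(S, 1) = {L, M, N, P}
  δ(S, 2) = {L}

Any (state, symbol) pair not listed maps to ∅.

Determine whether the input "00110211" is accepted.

Yes

Start in {K}.
Read '0': K→{K}; now {K}.
Read '0': K→{K}; now {K}.
Read '1': K→{S}; now {S}.
Read '1': S→{L, M, N, P}; now {L, M, N, P}.
Read '0': L→{L, N}, M→{M, R}, N→∅, P→{P}; now {L, M, N, P, R}.
Read '2': L→{S}, M→{N, P}, N→{M, P, S}, P→{L, N}, R→{K, P}; now {K, L, M, N, P, S}.
Read '1': K→{S}, L→{M, S}, M→{K, M}, N→{N, R}, P→{S}, S→{L, M, N, P}; now {K, L, M, N, P, R, S}.
Read '1': K→{S}, L→{M, S}, M→{K, M}, N→{N, R}, P→{S}, R→∅, S→{L, M, N, P}; now {K, L, M, N, P, R, S}.
The final set {K, L, M, N, P, R, S} contains the accepting state M.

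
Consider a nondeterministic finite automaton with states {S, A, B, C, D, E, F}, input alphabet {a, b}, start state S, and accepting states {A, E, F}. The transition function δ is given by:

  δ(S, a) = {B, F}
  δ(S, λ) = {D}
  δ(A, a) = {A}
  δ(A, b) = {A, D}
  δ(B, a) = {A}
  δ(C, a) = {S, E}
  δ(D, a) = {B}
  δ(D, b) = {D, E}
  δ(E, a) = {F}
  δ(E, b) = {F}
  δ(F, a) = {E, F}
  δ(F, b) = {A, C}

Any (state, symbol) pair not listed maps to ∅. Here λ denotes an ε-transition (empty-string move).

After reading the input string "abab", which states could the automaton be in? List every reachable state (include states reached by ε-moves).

{A, D, E, F}

Start: ε-closure({S}) = {S, D}.
Read 'a': {S, D} → {B, F}.
Read 'b': {B, F} → {A, C}.
Read 'a': {A, C} → {S, A, D, E}.
Read 'b': {S, A, D, E} → {A, D, E, F}.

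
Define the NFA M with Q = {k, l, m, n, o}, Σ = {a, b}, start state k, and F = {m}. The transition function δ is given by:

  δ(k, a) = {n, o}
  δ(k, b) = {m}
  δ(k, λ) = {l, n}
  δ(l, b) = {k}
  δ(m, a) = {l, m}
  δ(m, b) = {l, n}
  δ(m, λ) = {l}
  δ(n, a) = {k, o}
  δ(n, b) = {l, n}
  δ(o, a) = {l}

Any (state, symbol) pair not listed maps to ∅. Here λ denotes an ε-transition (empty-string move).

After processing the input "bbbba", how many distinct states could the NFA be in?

5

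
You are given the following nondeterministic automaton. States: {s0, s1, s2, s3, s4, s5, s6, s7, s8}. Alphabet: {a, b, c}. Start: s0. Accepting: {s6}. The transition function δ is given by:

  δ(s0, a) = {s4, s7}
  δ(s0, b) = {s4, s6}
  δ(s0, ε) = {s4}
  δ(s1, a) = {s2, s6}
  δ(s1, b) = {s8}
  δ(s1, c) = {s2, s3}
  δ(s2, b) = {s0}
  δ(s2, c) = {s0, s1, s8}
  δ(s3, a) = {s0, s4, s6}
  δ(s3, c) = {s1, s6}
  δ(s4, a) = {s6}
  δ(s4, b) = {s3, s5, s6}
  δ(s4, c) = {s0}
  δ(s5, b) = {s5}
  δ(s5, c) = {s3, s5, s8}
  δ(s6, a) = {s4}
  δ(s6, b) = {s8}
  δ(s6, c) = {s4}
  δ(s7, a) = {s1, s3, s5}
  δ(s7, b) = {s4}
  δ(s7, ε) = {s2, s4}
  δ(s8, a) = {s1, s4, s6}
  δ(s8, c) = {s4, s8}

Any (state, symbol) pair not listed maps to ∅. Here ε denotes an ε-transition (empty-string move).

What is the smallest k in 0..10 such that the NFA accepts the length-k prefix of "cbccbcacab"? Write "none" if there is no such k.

2

Start: ε-closure({s0}) = {s0, s4}.
Read 'c': s0→∅, s4→{s0}; union {s0}; ε-closure = {s0, s4}.
Read 'b': s0→{s4, s6}, s4→{s3, s5, s6}; now {s3, s4, s5, s6}.
None of the earlier sets intersect F, but {s3, s4, s5, s6} does.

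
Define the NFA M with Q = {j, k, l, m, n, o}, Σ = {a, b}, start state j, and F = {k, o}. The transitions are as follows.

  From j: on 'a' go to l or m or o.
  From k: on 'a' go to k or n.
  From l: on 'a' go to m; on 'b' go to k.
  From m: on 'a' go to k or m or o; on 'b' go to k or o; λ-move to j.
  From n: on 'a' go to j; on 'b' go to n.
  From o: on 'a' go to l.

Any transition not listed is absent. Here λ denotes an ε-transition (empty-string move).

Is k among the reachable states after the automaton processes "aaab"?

Start in {j}.
Read 'a': j→{l, m, o}; union {l, m, o}; ε-closure = {j, l, m, o}.
Read 'a': j→{l, m, o}, l→{m}, m→{k, m, o}, o→{l}; union {k, l, m, o}; ε-closure = {j, k, l, m, o}.
Read 'a': j→{l, m, o}, k→{k, n}, l→{m}, m→{k, m, o}, o→{l}; union {k, l, m, n, o}; ε-closure = {j, k, l, m, n, o}.
Read 'b': j→∅, k→∅, l→{k}, m→{k, o}, n→{n}, o→∅; now {k, n, o}.
State k is in {k, n, o}.

Yes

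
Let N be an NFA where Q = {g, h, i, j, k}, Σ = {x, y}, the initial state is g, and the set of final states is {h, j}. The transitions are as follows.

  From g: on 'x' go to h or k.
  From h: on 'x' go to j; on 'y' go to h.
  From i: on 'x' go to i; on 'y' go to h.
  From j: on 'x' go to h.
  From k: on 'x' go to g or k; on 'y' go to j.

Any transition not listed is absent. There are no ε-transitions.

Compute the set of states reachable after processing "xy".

{h, j}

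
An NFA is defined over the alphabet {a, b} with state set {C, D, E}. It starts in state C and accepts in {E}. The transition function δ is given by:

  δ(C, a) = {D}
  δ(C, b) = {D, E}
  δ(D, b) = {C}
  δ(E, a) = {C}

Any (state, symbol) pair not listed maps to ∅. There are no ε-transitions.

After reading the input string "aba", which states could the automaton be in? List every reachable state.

Start in {C}.
Read 'a': C→{D}; now {D}.
Read 'b': D→{C}; now {C}.
Read 'a': C→{D}; now {D}.

{D}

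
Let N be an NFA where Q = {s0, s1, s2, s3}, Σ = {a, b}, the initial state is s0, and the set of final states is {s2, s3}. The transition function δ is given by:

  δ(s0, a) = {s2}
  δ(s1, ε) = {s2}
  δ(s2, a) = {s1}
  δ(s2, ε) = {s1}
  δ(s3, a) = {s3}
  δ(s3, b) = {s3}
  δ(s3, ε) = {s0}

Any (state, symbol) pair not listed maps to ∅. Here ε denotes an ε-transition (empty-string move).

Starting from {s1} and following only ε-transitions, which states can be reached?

Begin with {s1}.
ε-move s1 → s2; add s2.

{s1, s2}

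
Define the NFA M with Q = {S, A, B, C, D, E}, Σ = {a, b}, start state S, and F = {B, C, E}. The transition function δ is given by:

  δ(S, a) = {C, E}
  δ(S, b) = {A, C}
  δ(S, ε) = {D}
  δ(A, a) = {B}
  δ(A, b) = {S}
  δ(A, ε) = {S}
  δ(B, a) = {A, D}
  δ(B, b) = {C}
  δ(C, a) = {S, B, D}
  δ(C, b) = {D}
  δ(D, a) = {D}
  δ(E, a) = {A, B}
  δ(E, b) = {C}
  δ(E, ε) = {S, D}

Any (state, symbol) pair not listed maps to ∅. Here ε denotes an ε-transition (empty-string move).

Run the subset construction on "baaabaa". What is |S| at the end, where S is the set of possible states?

Start: ε-closure({S}) = {S, D}.
Read 'b': S→{A, C}, D→∅; union {A, C}; ε-closure = {S, A, C, D}.
Read 'a': S→{C, E}, A→{B}, C→{S, B, D}, D→{D}; now {S, B, C, D, E}.
Read 'a': S→{C, E}, B→{A, D}, C→{S, B, D}, D→{D}, E→{A, B}; now {S, A, B, C, D, E}.
Read 'a': S→{C, E}, A→{B}, B→{A, D}, C→{S, B, D}, D→{D}, E→{A, B}; now {S, A, B, C, D, E}.
Read 'b': S→{A, C}, A→{S}, B→{C}, C→{D}, D→∅, E→{C}; now {S, A, C, D}.
Read 'a': S→{C, E}, A→{B}, C→{S, B, D}, D→{D}; now {S, B, C, D, E}.
Read 'a': S→{C, E}, B→{A, D}, C→{S, B, D}, D→{D}, E→{A, B}; now {S, A, B, C, D, E}.
That set has 6 states.

6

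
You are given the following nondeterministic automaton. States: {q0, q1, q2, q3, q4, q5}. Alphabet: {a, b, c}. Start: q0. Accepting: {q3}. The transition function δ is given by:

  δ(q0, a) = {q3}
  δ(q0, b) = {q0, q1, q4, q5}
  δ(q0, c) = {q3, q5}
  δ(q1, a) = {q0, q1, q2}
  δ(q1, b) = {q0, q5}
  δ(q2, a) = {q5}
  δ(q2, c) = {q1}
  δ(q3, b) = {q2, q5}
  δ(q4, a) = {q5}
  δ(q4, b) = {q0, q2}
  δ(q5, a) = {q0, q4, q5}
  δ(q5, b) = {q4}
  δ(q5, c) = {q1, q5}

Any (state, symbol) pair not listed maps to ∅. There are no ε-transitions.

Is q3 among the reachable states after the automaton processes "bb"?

Start in {q0}.
Read 'b': {q0} → {q0, q1, q4, q5}.
Read 'b': {q0, q1, q4, q5} → {q0, q1, q2, q4, q5}.
State q3 is not in {q0, q1, q2, q4, q5}.

No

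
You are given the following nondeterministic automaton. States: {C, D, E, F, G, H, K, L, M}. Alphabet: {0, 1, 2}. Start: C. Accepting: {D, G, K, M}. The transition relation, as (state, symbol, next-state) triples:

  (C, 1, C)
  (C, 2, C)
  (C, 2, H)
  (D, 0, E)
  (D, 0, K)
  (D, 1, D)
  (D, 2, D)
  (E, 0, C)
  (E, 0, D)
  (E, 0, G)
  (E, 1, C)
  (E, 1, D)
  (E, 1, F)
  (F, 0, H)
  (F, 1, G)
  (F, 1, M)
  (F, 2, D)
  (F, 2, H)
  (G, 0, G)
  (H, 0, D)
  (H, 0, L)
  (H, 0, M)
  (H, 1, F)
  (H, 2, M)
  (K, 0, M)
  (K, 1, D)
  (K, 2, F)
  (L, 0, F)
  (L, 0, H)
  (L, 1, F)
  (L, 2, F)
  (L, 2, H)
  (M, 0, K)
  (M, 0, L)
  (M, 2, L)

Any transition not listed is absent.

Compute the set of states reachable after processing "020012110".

Start in {C}.
Read '0': C→∅; now ∅.
The set is empty and remains empty for the remaining 8 symbols.

∅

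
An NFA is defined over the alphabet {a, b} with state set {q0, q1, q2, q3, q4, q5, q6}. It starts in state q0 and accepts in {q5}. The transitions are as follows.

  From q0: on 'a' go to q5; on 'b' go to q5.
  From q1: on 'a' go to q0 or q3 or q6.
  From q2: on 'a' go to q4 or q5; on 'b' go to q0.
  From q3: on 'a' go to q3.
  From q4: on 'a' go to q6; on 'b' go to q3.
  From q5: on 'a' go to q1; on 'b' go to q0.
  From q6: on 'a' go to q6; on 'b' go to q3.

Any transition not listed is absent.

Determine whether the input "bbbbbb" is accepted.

No

Start in {q0}.
Read 'b': {q0} → {q5}.
Read 'b': {q5} → {q0}.
Read 'b': {q0} → {q5}.
Read 'b': {q5} → {q0}.
Read 'b': {q0} → {q5}.
Read 'b': {q5} → {q0}.
The final set {q0} contains no accepting state.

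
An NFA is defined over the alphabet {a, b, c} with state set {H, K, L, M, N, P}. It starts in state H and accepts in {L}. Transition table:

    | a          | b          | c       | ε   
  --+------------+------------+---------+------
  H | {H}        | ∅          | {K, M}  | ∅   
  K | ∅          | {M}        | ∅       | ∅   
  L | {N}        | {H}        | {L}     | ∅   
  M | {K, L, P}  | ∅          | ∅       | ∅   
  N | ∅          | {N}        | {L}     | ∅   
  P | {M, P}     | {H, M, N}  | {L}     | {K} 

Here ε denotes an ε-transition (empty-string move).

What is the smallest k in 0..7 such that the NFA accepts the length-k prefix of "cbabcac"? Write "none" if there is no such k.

Start in {H}.
Read 'c': {H} → {K, M}.
Read 'b': {K, M} → {M}.
Read 'a': {M} → {K, L, P}.
None of the earlier sets intersect F, but {K, L, P} does.

3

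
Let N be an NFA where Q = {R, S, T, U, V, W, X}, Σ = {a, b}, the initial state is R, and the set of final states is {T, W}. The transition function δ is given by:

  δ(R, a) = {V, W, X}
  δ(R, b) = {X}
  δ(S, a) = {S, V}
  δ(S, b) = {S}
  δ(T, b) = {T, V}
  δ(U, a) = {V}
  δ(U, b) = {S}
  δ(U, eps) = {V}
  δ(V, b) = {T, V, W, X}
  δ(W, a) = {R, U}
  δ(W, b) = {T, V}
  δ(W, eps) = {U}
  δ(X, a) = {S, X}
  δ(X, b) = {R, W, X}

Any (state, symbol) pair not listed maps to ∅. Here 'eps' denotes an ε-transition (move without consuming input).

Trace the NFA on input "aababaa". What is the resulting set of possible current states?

{R, S, U, V, W, X}

Start in {R}.
Read 'a': R→{V, W, X}; union {V, W, X}; ε-closure = {U, V, W, X}.
Read 'a': U→{V}, V→∅, W→{R, U}, X→{S, X}; now {R, S, U, V, X}.
Read 'b': R→{X}, S→{S}, U→{S}, V→{T, V, W, X}, X→{R, W, X}; union {R, S, T, V, W, X}; ε-closure = {R, S, T, U, V, W, X}.
Read 'a': R→{V, W, X}, S→{S, V}, T→∅, U→{V}, V→∅, W→{R, U}, X→{S, X}; now {R, S, U, V, W, X}.
Read 'b': R→{X}, S→{S}, U→{S}, V→{T, V, W, X}, W→{T, V}, X→{R, W, X}; union {R, S, T, V, W, X}; ε-closure = {R, S, T, U, V, W, X}.
Read 'a': R→{V, W, X}, S→{S, V}, T→∅, U→{V}, V→∅, W→{R, U}, X→{S, X}; now {R, S, U, V, W, X}.
Read 'a': R→{V, W, X}, S→{S, V}, U→{V}, V→∅, W→{R, U}, X→{S, X}; now {R, S, U, V, W, X}.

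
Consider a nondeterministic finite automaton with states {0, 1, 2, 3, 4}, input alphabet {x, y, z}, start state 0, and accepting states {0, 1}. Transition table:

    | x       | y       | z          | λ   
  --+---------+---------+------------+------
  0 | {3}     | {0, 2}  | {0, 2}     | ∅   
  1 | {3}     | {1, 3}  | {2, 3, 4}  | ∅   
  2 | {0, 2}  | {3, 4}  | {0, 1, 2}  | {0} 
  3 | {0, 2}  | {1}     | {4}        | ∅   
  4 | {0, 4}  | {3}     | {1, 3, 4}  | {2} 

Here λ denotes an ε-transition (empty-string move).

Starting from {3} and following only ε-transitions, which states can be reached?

Begin with {3}.
No ε-moves leave this set, so the closure equals the set itself.

{3}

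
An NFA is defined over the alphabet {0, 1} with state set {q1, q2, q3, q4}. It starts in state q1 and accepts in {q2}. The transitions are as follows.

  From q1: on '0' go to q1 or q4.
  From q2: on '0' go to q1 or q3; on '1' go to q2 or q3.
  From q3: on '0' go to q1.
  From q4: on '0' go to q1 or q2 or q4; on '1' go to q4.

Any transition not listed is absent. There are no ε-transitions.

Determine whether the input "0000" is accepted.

Start in {q1}.
Read '0': q1→{q1, q4}; now {q1, q4}.
Read '0': q1→{q1, q4}, q4→{q1, q2, q4}; now {q1, q2, q4}.
Read '0': q1→{q1, q4}, q2→{q1, q3}, q4→{q1, q2, q4}; now {q1, q2, q3, q4}.
Read '0': q1→{q1, q4}, q2→{q1, q3}, q3→{q1}, q4→{q1, q2, q4}; now {q1, q2, q3, q4}.
The final set {q1, q2, q3, q4} contains the accepting state q2.

Yes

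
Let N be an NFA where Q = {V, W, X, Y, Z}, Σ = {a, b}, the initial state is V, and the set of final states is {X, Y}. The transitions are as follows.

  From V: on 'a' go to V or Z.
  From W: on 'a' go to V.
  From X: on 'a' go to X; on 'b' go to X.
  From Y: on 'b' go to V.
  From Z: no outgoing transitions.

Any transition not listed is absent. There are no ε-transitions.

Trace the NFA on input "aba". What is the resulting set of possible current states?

∅

Start in {V}.
Read 'a': {V} → {V, Z}.
Read 'b': {V, Z} → ∅.
The set is empty and remains empty for the remaining 1 symbol.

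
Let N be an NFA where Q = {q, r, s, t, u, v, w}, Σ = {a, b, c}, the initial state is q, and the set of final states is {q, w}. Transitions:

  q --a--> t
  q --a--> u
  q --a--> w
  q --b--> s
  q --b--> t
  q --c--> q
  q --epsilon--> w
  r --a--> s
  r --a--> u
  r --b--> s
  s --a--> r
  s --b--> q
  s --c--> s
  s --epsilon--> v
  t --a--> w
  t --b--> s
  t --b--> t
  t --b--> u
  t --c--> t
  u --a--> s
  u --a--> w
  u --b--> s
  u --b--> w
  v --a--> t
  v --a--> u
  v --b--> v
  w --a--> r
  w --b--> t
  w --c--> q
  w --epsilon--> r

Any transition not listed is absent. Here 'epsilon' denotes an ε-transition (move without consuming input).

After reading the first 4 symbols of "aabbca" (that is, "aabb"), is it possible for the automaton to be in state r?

Yes

Start: ε-closure({q}) = {q, r, w}.
Read 'a': q→{t, u, w}, r→{s, u}, w→{r}; union {r, s, t, u, w}; ε-closure = {r, s, t, u, v, w}.
Read 'a': r→{s, u}, s→{r}, t→{w}, u→{s, w}, v→{t, u}, w→{r}; union {r, s, t, u, w}; ε-closure = {r, s, t, u, v, w}.
Read 'b': r→{s}, s→{q}, t→{s, t, u}, u→{s, w}, v→{v}, w→{t}; union {q, s, t, u, v, w}; ε-closure = {q, r, s, t, u, v, w}.
Read 'b': q→{s, t}, r→{s}, s→{q}, t→{s, t, u}, u→{s, w}, v→{v}, w→{t}; union {q, s, t, u, v, w}; ε-closure = {q, r, s, t, u, v, w}.
State r is in {q, r, s, t, u, v, w}.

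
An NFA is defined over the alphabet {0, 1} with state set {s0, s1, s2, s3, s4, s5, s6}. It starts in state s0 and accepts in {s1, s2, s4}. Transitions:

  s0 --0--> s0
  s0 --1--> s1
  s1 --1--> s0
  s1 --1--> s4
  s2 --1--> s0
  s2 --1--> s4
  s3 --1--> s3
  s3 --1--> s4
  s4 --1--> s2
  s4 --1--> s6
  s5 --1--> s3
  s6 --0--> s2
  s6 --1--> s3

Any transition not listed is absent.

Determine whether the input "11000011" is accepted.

Yes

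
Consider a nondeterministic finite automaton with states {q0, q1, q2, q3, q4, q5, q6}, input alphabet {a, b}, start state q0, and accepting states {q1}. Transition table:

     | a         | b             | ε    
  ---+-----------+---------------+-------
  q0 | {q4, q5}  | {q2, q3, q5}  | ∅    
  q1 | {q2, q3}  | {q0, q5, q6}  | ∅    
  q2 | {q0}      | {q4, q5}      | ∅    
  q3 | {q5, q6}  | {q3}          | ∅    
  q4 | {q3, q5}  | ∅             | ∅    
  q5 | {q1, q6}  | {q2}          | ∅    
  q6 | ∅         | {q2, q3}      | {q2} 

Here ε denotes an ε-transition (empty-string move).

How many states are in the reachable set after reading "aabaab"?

Start in {q0}.
Read 'a': q0→{q4, q5}; now {q4, q5}.
Read 'a': q4→{q3, q5}, q5→{q1, q6}; union {q1, q3, q5, q6}; ε-closure = {q1, q2, q3, q5, q6}.
Read 'b': q1→{q0, q5, q6}, q2→{q4, q5}, q3→{q3}, q5→{q2}, q6→{q2, q3}; now {q0, q2, q3, q4, q5, q6}.
Read 'a': q0→{q4, q5}, q2→{q0}, q3→{q5, q6}, q4→{q3, q5}, q5→{q1, q6}, q6→∅; union {q0, q1, q3, q4, q5, q6}; ε-closure = {q0, q1, q2, q3, q4, q5, q6}.
Read 'a': q0→{q4, q5}, q1→{q2, q3}, q2→{q0}, q3→{q5, q6}, q4→{q3, q5}, q5→{q1, q6}, q6→∅; now {q0, q1, q2, q3, q4, q5, q6}.
Read 'b': q0→{q2, q3, q5}, q1→{q0, q5, q6}, q2→{q4, q5}, q3→{q3}, q4→∅, q5→{q2}, q6→{q2, q3}; now {q0, q2, q3, q4, q5, q6}.
That set has 6 states.

6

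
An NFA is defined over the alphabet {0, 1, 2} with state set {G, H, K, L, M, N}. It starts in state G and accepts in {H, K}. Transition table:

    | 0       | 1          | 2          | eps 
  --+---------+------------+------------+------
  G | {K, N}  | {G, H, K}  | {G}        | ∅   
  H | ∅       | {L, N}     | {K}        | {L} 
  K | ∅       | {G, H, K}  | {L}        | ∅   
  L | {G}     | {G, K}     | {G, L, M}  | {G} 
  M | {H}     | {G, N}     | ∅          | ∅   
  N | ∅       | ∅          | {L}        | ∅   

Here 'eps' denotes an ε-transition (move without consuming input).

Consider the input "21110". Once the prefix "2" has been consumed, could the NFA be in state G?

Yes

Start in {G}.
Read '2': G→{G}; now {G}.
State G is in {G}.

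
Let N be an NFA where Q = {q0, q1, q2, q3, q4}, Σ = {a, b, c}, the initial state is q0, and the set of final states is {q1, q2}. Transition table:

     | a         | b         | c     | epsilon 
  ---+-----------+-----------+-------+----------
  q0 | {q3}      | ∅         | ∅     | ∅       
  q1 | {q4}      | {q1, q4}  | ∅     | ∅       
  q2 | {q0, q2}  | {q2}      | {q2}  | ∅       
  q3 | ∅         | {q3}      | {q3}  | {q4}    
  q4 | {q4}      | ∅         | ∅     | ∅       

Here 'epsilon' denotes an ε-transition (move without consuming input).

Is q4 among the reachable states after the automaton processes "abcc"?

Yes

Start in {q0}.
Read 'a': {q0} → {q3, q4}.
Read 'b': {q3, q4} → {q3, q4}.
Read 'c': {q3, q4} → {q3, q4}.
Read 'c': {q3, q4} → {q3, q4}.
State q4 is in {q3, q4}.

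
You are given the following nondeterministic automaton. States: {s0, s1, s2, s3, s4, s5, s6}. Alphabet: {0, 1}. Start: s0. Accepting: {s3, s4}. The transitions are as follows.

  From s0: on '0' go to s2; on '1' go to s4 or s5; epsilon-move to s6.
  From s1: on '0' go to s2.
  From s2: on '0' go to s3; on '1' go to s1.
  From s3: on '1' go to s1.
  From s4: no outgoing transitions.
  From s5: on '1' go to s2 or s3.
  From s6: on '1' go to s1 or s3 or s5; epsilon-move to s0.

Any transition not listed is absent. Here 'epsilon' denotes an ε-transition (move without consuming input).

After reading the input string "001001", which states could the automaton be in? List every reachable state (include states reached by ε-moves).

Start: ε-closure({s0}) = {s0, s6}.
Read '0': {s0, s6} → {s2}.
Read '0': {s2} → {s3}.
Read '1': {s3} → {s1}.
Read '0': {s1} → {s2}.
Read '0': {s2} → {s3}.
Read '1': {s3} → {s1}.

{s1}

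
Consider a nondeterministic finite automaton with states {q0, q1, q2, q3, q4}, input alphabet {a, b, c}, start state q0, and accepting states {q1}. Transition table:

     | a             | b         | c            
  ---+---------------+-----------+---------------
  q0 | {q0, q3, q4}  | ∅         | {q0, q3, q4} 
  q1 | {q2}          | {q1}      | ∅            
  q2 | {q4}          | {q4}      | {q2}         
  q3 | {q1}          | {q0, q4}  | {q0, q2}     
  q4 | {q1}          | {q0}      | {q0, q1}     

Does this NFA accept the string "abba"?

No

Start in {q0}.
Read 'a': q0→{q0, q3, q4}; now {q0, q3, q4}.
Read 'b': q0→∅, q3→{q0, q4}, q4→{q0}; now {q0, q4}.
Read 'b': q0→∅, q4→{q0}; now {q0}.
Read 'a': q0→{q0, q3, q4}; now {q0, q3, q4}.
The final set {q0, q3, q4} contains no accepting state.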